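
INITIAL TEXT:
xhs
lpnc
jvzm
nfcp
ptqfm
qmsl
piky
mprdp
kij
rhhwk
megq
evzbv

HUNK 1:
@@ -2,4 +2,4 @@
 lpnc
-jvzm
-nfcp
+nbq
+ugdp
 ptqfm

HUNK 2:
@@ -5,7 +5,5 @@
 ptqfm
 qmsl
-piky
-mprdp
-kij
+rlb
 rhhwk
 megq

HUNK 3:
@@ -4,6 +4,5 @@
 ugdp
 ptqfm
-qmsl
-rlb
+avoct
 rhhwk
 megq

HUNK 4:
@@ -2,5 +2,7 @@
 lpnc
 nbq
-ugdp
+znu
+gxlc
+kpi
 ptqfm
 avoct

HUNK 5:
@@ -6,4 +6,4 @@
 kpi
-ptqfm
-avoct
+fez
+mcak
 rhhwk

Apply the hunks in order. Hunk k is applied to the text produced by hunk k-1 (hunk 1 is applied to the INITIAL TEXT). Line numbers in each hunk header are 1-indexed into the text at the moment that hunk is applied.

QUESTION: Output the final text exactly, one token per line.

Answer: xhs
lpnc
nbq
znu
gxlc
kpi
fez
mcak
rhhwk
megq
evzbv

Derivation:
Hunk 1: at line 2 remove [jvzm,nfcp] add [nbq,ugdp] -> 12 lines: xhs lpnc nbq ugdp ptqfm qmsl piky mprdp kij rhhwk megq evzbv
Hunk 2: at line 5 remove [piky,mprdp,kij] add [rlb] -> 10 lines: xhs lpnc nbq ugdp ptqfm qmsl rlb rhhwk megq evzbv
Hunk 3: at line 4 remove [qmsl,rlb] add [avoct] -> 9 lines: xhs lpnc nbq ugdp ptqfm avoct rhhwk megq evzbv
Hunk 4: at line 2 remove [ugdp] add [znu,gxlc,kpi] -> 11 lines: xhs lpnc nbq znu gxlc kpi ptqfm avoct rhhwk megq evzbv
Hunk 5: at line 6 remove [ptqfm,avoct] add [fez,mcak] -> 11 lines: xhs lpnc nbq znu gxlc kpi fez mcak rhhwk megq evzbv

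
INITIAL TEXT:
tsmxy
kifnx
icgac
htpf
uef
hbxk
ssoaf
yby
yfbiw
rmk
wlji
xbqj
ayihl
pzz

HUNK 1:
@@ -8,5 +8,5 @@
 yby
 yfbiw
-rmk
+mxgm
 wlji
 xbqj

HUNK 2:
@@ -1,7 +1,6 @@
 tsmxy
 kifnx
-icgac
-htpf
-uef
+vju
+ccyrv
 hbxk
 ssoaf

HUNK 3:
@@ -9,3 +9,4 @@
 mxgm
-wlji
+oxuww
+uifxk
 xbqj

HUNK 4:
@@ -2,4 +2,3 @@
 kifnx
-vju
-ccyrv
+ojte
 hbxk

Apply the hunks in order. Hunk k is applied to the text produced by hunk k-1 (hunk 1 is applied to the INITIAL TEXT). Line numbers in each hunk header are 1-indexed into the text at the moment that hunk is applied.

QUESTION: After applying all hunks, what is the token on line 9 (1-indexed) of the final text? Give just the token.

Hunk 1: at line 8 remove [rmk] add [mxgm] -> 14 lines: tsmxy kifnx icgac htpf uef hbxk ssoaf yby yfbiw mxgm wlji xbqj ayihl pzz
Hunk 2: at line 1 remove [icgac,htpf,uef] add [vju,ccyrv] -> 13 lines: tsmxy kifnx vju ccyrv hbxk ssoaf yby yfbiw mxgm wlji xbqj ayihl pzz
Hunk 3: at line 9 remove [wlji] add [oxuww,uifxk] -> 14 lines: tsmxy kifnx vju ccyrv hbxk ssoaf yby yfbiw mxgm oxuww uifxk xbqj ayihl pzz
Hunk 4: at line 2 remove [vju,ccyrv] add [ojte] -> 13 lines: tsmxy kifnx ojte hbxk ssoaf yby yfbiw mxgm oxuww uifxk xbqj ayihl pzz
Final line 9: oxuww

Answer: oxuww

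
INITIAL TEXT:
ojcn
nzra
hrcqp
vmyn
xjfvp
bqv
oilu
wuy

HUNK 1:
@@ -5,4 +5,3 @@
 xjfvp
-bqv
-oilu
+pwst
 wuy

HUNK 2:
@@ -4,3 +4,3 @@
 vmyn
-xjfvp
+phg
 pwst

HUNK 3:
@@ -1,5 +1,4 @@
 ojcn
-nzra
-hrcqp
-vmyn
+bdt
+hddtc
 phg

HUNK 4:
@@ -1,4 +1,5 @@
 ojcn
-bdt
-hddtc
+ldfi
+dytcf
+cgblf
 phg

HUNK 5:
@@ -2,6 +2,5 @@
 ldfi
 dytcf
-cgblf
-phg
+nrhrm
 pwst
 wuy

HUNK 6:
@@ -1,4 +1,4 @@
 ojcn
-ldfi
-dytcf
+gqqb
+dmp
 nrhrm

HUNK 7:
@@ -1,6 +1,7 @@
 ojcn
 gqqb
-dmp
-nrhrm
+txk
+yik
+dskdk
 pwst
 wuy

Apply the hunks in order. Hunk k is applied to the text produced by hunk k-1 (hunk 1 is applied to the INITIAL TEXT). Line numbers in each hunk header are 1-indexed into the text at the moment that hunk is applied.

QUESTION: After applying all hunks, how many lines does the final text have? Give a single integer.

Hunk 1: at line 5 remove [bqv,oilu] add [pwst] -> 7 lines: ojcn nzra hrcqp vmyn xjfvp pwst wuy
Hunk 2: at line 4 remove [xjfvp] add [phg] -> 7 lines: ojcn nzra hrcqp vmyn phg pwst wuy
Hunk 3: at line 1 remove [nzra,hrcqp,vmyn] add [bdt,hddtc] -> 6 lines: ojcn bdt hddtc phg pwst wuy
Hunk 4: at line 1 remove [bdt,hddtc] add [ldfi,dytcf,cgblf] -> 7 lines: ojcn ldfi dytcf cgblf phg pwst wuy
Hunk 5: at line 2 remove [cgblf,phg] add [nrhrm] -> 6 lines: ojcn ldfi dytcf nrhrm pwst wuy
Hunk 6: at line 1 remove [ldfi,dytcf] add [gqqb,dmp] -> 6 lines: ojcn gqqb dmp nrhrm pwst wuy
Hunk 7: at line 1 remove [dmp,nrhrm] add [txk,yik,dskdk] -> 7 lines: ojcn gqqb txk yik dskdk pwst wuy
Final line count: 7

Answer: 7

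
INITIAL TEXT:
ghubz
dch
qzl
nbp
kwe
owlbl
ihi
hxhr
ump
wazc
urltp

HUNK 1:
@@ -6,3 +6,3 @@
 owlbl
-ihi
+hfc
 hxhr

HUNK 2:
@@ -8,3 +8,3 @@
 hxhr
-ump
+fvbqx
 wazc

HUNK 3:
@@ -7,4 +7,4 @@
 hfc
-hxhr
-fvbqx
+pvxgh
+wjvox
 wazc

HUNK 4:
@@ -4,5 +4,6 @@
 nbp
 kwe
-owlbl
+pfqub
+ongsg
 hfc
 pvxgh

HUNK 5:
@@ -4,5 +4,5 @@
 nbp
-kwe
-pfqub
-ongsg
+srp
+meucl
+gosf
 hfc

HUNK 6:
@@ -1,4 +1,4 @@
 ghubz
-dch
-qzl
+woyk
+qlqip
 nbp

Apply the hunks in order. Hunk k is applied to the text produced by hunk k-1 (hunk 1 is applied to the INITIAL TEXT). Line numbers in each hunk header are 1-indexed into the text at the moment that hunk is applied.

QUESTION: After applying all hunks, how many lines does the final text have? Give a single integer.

Hunk 1: at line 6 remove [ihi] add [hfc] -> 11 lines: ghubz dch qzl nbp kwe owlbl hfc hxhr ump wazc urltp
Hunk 2: at line 8 remove [ump] add [fvbqx] -> 11 lines: ghubz dch qzl nbp kwe owlbl hfc hxhr fvbqx wazc urltp
Hunk 3: at line 7 remove [hxhr,fvbqx] add [pvxgh,wjvox] -> 11 lines: ghubz dch qzl nbp kwe owlbl hfc pvxgh wjvox wazc urltp
Hunk 4: at line 4 remove [owlbl] add [pfqub,ongsg] -> 12 lines: ghubz dch qzl nbp kwe pfqub ongsg hfc pvxgh wjvox wazc urltp
Hunk 5: at line 4 remove [kwe,pfqub,ongsg] add [srp,meucl,gosf] -> 12 lines: ghubz dch qzl nbp srp meucl gosf hfc pvxgh wjvox wazc urltp
Hunk 6: at line 1 remove [dch,qzl] add [woyk,qlqip] -> 12 lines: ghubz woyk qlqip nbp srp meucl gosf hfc pvxgh wjvox wazc urltp
Final line count: 12

Answer: 12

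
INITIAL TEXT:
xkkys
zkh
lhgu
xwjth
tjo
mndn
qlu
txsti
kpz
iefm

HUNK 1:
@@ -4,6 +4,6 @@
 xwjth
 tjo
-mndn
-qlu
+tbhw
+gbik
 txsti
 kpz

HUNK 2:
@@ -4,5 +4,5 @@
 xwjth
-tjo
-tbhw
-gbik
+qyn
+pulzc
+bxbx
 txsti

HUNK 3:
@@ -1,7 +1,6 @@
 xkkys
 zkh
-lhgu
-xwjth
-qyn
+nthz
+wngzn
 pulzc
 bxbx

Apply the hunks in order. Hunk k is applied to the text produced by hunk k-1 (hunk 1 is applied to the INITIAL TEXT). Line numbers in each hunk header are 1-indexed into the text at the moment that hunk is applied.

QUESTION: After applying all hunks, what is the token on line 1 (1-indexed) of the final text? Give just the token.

Hunk 1: at line 4 remove [mndn,qlu] add [tbhw,gbik] -> 10 lines: xkkys zkh lhgu xwjth tjo tbhw gbik txsti kpz iefm
Hunk 2: at line 4 remove [tjo,tbhw,gbik] add [qyn,pulzc,bxbx] -> 10 lines: xkkys zkh lhgu xwjth qyn pulzc bxbx txsti kpz iefm
Hunk 3: at line 1 remove [lhgu,xwjth,qyn] add [nthz,wngzn] -> 9 lines: xkkys zkh nthz wngzn pulzc bxbx txsti kpz iefm
Final line 1: xkkys

Answer: xkkys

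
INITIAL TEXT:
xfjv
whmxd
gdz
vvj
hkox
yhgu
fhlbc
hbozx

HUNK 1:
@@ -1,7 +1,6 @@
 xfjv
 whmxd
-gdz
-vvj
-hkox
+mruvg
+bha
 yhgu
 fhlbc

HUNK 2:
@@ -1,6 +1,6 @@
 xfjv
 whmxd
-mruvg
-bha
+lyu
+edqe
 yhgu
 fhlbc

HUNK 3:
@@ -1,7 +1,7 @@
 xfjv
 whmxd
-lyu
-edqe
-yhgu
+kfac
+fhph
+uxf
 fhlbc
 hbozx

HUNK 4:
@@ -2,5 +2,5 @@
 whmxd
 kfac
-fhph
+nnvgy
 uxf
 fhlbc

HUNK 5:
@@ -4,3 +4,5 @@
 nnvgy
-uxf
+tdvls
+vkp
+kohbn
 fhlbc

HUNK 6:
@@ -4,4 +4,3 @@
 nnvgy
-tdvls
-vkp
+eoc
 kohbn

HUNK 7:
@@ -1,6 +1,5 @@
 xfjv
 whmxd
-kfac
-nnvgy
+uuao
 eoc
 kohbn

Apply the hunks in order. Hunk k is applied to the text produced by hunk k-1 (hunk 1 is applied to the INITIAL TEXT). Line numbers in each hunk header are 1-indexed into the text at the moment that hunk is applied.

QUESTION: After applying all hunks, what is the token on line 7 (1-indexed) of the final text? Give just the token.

Hunk 1: at line 1 remove [gdz,vvj,hkox] add [mruvg,bha] -> 7 lines: xfjv whmxd mruvg bha yhgu fhlbc hbozx
Hunk 2: at line 1 remove [mruvg,bha] add [lyu,edqe] -> 7 lines: xfjv whmxd lyu edqe yhgu fhlbc hbozx
Hunk 3: at line 1 remove [lyu,edqe,yhgu] add [kfac,fhph,uxf] -> 7 lines: xfjv whmxd kfac fhph uxf fhlbc hbozx
Hunk 4: at line 2 remove [fhph] add [nnvgy] -> 7 lines: xfjv whmxd kfac nnvgy uxf fhlbc hbozx
Hunk 5: at line 4 remove [uxf] add [tdvls,vkp,kohbn] -> 9 lines: xfjv whmxd kfac nnvgy tdvls vkp kohbn fhlbc hbozx
Hunk 6: at line 4 remove [tdvls,vkp] add [eoc] -> 8 lines: xfjv whmxd kfac nnvgy eoc kohbn fhlbc hbozx
Hunk 7: at line 1 remove [kfac,nnvgy] add [uuao] -> 7 lines: xfjv whmxd uuao eoc kohbn fhlbc hbozx
Final line 7: hbozx

Answer: hbozx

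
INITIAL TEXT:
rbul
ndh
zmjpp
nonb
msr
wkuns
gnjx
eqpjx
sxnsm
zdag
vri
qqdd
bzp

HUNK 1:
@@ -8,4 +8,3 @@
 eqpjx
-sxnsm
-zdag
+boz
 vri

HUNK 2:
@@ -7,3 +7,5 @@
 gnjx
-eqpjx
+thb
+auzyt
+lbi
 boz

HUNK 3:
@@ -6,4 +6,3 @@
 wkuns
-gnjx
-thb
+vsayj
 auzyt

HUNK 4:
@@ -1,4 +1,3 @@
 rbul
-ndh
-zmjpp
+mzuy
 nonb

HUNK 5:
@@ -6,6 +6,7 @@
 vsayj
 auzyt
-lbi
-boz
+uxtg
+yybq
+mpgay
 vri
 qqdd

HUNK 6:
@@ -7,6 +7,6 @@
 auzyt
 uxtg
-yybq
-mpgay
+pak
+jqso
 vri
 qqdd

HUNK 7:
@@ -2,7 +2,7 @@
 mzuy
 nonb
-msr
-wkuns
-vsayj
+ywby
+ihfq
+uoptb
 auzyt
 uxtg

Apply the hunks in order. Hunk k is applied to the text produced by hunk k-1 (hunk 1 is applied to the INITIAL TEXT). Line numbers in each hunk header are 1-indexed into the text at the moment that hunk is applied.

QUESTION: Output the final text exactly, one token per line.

Answer: rbul
mzuy
nonb
ywby
ihfq
uoptb
auzyt
uxtg
pak
jqso
vri
qqdd
bzp

Derivation:
Hunk 1: at line 8 remove [sxnsm,zdag] add [boz] -> 12 lines: rbul ndh zmjpp nonb msr wkuns gnjx eqpjx boz vri qqdd bzp
Hunk 2: at line 7 remove [eqpjx] add [thb,auzyt,lbi] -> 14 lines: rbul ndh zmjpp nonb msr wkuns gnjx thb auzyt lbi boz vri qqdd bzp
Hunk 3: at line 6 remove [gnjx,thb] add [vsayj] -> 13 lines: rbul ndh zmjpp nonb msr wkuns vsayj auzyt lbi boz vri qqdd bzp
Hunk 4: at line 1 remove [ndh,zmjpp] add [mzuy] -> 12 lines: rbul mzuy nonb msr wkuns vsayj auzyt lbi boz vri qqdd bzp
Hunk 5: at line 6 remove [lbi,boz] add [uxtg,yybq,mpgay] -> 13 lines: rbul mzuy nonb msr wkuns vsayj auzyt uxtg yybq mpgay vri qqdd bzp
Hunk 6: at line 7 remove [yybq,mpgay] add [pak,jqso] -> 13 lines: rbul mzuy nonb msr wkuns vsayj auzyt uxtg pak jqso vri qqdd bzp
Hunk 7: at line 2 remove [msr,wkuns,vsayj] add [ywby,ihfq,uoptb] -> 13 lines: rbul mzuy nonb ywby ihfq uoptb auzyt uxtg pak jqso vri qqdd bzp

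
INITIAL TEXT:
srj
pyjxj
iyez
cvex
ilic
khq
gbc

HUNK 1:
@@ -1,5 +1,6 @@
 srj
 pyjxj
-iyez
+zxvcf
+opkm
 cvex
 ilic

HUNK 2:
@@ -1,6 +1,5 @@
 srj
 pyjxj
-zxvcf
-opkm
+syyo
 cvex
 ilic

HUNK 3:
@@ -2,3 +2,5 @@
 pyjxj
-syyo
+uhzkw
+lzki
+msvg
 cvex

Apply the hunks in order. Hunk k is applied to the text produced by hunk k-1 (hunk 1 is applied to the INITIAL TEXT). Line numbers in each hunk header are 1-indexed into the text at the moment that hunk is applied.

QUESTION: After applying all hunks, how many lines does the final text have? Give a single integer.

Hunk 1: at line 1 remove [iyez] add [zxvcf,opkm] -> 8 lines: srj pyjxj zxvcf opkm cvex ilic khq gbc
Hunk 2: at line 1 remove [zxvcf,opkm] add [syyo] -> 7 lines: srj pyjxj syyo cvex ilic khq gbc
Hunk 3: at line 2 remove [syyo] add [uhzkw,lzki,msvg] -> 9 lines: srj pyjxj uhzkw lzki msvg cvex ilic khq gbc
Final line count: 9

Answer: 9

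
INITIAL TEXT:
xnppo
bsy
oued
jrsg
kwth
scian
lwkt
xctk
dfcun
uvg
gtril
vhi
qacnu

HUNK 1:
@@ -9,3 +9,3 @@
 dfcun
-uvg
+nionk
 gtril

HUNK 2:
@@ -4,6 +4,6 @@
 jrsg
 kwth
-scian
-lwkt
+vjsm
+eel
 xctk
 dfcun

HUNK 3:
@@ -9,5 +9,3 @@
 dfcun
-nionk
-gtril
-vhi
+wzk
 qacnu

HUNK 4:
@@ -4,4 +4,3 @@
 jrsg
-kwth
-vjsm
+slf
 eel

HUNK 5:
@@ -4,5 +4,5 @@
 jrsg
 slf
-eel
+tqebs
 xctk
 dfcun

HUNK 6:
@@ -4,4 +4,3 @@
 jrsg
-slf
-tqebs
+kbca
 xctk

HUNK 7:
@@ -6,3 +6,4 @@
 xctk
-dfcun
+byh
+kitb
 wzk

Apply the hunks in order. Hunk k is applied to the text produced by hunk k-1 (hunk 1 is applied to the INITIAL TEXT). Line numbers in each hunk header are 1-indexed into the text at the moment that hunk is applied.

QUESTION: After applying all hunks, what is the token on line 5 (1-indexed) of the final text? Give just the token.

Answer: kbca

Derivation:
Hunk 1: at line 9 remove [uvg] add [nionk] -> 13 lines: xnppo bsy oued jrsg kwth scian lwkt xctk dfcun nionk gtril vhi qacnu
Hunk 2: at line 4 remove [scian,lwkt] add [vjsm,eel] -> 13 lines: xnppo bsy oued jrsg kwth vjsm eel xctk dfcun nionk gtril vhi qacnu
Hunk 3: at line 9 remove [nionk,gtril,vhi] add [wzk] -> 11 lines: xnppo bsy oued jrsg kwth vjsm eel xctk dfcun wzk qacnu
Hunk 4: at line 4 remove [kwth,vjsm] add [slf] -> 10 lines: xnppo bsy oued jrsg slf eel xctk dfcun wzk qacnu
Hunk 5: at line 4 remove [eel] add [tqebs] -> 10 lines: xnppo bsy oued jrsg slf tqebs xctk dfcun wzk qacnu
Hunk 6: at line 4 remove [slf,tqebs] add [kbca] -> 9 lines: xnppo bsy oued jrsg kbca xctk dfcun wzk qacnu
Hunk 7: at line 6 remove [dfcun] add [byh,kitb] -> 10 lines: xnppo bsy oued jrsg kbca xctk byh kitb wzk qacnu
Final line 5: kbca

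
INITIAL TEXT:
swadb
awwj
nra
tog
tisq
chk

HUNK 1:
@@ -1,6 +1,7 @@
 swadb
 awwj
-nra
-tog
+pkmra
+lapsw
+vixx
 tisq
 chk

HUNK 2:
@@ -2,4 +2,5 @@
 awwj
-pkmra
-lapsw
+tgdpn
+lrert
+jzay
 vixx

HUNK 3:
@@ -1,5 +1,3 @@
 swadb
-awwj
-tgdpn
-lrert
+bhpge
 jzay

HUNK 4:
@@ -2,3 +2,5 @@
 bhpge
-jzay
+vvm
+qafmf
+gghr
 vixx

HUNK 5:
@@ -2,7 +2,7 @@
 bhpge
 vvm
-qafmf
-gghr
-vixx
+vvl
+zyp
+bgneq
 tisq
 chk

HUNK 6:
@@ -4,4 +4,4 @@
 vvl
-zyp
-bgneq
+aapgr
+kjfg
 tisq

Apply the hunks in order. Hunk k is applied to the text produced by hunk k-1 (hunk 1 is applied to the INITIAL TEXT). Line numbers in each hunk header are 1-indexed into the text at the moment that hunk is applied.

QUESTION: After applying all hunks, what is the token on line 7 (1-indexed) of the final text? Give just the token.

Hunk 1: at line 1 remove [nra,tog] add [pkmra,lapsw,vixx] -> 7 lines: swadb awwj pkmra lapsw vixx tisq chk
Hunk 2: at line 2 remove [pkmra,lapsw] add [tgdpn,lrert,jzay] -> 8 lines: swadb awwj tgdpn lrert jzay vixx tisq chk
Hunk 3: at line 1 remove [awwj,tgdpn,lrert] add [bhpge] -> 6 lines: swadb bhpge jzay vixx tisq chk
Hunk 4: at line 2 remove [jzay] add [vvm,qafmf,gghr] -> 8 lines: swadb bhpge vvm qafmf gghr vixx tisq chk
Hunk 5: at line 2 remove [qafmf,gghr,vixx] add [vvl,zyp,bgneq] -> 8 lines: swadb bhpge vvm vvl zyp bgneq tisq chk
Hunk 6: at line 4 remove [zyp,bgneq] add [aapgr,kjfg] -> 8 lines: swadb bhpge vvm vvl aapgr kjfg tisq chk
Final line 7: tisq

Answer: tisq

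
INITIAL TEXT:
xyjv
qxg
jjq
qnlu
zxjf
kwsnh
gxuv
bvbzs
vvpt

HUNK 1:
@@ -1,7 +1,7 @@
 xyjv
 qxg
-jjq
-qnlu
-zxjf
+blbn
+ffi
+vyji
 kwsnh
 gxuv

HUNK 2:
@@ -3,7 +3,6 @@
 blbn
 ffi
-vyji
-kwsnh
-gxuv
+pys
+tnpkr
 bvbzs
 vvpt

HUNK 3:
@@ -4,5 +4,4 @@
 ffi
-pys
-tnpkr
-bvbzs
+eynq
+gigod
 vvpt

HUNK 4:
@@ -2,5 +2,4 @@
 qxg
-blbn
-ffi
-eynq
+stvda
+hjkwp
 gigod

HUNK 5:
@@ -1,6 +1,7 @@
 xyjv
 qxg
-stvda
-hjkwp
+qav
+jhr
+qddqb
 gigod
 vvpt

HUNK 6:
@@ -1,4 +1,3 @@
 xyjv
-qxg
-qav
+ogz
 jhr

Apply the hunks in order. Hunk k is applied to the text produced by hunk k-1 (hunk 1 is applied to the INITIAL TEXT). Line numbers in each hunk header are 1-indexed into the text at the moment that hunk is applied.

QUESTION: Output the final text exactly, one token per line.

Hunk 1: at line 1 remove [jjq,qnlu,zxjf] add [blbn,ffi,vyji] -> 9 lines: xyjv qxg blbn ffi vyji kwsnh gxuv bvbzs vvpt
Hunk 2: at line 3 remove [vyji,kwsnh,gxuv] add [pys,tnpkr] -> 8 lines: xyjv qxg blbn ffi pys tnpkr bvbzs vvpt
Hunk 3: at line 4 remove [pys,tnpkr,bvbzs] add [eynq,gigod] -> 7 lines: xyjv qxg blbn ffi eynq gigod vvpt
Hunk 4: at line 2 remove [blbn,ffi,eynq] add [stvda,hjkwp] -> 6 lines: xyjv qxg stvda hjkwp gigod vvpt
Hunk 5: at line 1 remove [stvda,hjkwp] add [qav,jhr,qddqb] -> 7 lines: xyjv qxg qav jhr qddqb gigod vvpt
Hunk 6: at line 1 remove [qxg,qav] add [ogz] -> 6 lines: xyjv ogz jhr qddqb gigod vvpt

Answer: xyjv
ogz
jhr
qddqb
gigod
vvpt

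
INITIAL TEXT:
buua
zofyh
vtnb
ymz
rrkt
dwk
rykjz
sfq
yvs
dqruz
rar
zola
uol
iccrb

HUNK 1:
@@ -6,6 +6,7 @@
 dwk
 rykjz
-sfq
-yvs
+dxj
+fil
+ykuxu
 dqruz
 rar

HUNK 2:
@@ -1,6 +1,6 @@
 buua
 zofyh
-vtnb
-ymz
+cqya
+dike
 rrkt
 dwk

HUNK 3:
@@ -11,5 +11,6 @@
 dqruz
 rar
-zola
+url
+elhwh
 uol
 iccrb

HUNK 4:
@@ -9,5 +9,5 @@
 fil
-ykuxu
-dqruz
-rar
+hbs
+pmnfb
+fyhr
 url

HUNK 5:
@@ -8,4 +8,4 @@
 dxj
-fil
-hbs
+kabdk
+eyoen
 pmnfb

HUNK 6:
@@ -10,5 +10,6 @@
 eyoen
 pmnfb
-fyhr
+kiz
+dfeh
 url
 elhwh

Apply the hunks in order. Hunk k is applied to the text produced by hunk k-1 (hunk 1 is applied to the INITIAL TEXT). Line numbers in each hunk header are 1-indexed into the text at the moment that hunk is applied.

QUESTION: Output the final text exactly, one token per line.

Answer: buua
zofyh
cqya
dike
rrkt
dwk
rykjz
dxj
kabdk
eyoen
pmnfb
kiz
dfeh
url
elhwh
uol
iccrb

Derivation:
Hunk 1: at line 6 remove [sfq,yvs] add [dxj,fil,ykuxu] -> 15 lines: buua zofyh vtnb ymz rrkt dwk rykjz dxj fil ykuxu dqruz rar zola uol iccrb
Hunk 2: at line 1 remove [vtnb,ymz] add [cqya,dike] -> 15 lines: buua zofyh cqya dike rrkt dwk rykjz dxj fil ykuxu dqruz rar zola uol iccrb
Hunk 3: at line 11 remove [zola] add [url,elhwh] -> 16 lines: buua zofyh cqya dike rrkt dwk rykjz dxj fil ykuxu dqruz rar url elhwh uol iccrb
Hunk 4: at line 9 remove [ykuxu,dqruz,rar] add [hbs,pmnfb,fyhr] -> 16 lines: buua zofyh cqya dike rrkt dwk rykjz dxj fil hbs pmnfb fyhr url elhwh uol iccrb
Hunk 5: at line 8 remove [fil,hbs] add [kabdk,eyoen] -> 16 lines: buua zofyh cqya dike rrkt dwk rykjz dxj kabdk eyoen pmnfb fyhr url elhwh uol iccrb
Hunk 6: at line 10 remove [fyhr] add [kiz,dfeh] -> 17 lines: buua zofyh cqya dike rrkt dwk rykjz dxj kabdk eyoen pmnfb kiz dfeh url elhwh uol iccrb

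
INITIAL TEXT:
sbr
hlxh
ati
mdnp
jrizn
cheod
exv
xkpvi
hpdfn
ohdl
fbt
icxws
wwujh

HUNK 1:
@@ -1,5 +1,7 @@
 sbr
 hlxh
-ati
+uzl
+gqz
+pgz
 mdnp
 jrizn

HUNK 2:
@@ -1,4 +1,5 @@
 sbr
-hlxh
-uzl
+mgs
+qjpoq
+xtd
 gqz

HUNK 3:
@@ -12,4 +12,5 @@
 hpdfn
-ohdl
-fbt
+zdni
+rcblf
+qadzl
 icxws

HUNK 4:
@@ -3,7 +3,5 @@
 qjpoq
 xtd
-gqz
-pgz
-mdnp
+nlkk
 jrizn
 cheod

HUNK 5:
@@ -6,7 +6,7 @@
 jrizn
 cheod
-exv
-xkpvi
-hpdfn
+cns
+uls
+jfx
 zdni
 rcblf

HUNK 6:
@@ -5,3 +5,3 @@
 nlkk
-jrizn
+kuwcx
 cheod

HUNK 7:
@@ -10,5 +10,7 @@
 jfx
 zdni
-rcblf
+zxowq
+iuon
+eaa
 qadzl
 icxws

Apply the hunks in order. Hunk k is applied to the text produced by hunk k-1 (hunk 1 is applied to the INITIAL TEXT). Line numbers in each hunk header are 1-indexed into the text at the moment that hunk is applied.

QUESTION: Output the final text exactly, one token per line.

Hunk 1: at line 1 remove [ati] add [uzl,gqz,pgz] -> 15 lines: sbr hlxh uzl gqz pgz mdnp jrizn cheod exv xkpvi hpdfn ohdl fbt icxws wwujh
Hunk 2: at line 1 remove [hlxh,uzl] add [mgs,qjpoq,xtd] -> 16 lines: sbr mgs qjpoq xtd gqz pgz mdnp jrizn cheod exv xkpvi hpdfn ohdl fbt icxws wwujh
Hunk 3: at line 12 remove [ohdl,fbt] add [zdni,rcblf,qadzl] -> 17 lines: sbr mgs qjpoq xtd gqz pgz mdnp jrizn cheod exv xkpvi hpdfn zdni rcblf qadzl icxws wwujh
Hunk 4: at line 3 remove [gqz,pgz,mdnp] add [nlkk] -> 15 lines: sbr mgs qjpoq xtd nlkk jrizn cheod exv xkpvi hpdfn zdni rcblf qadzl icxws wwujh
Hunk 5: at line 6 remove [exv,xkpvi,hpdfn] add [cns,uls,jfx] -> 15 lines: sbr mgs qjpoq xtd nlkk jrizn cheod cns uls jfx zdni rcblf qadzl icxws wwujh
Hunk 6: at line 5 remove [jrizn] add [kuwcx] -> 15 lines: sbr mgs qjpoq xtd nlkk kuwcx cheod cns uls jfx zdni rcblf qadzl icxws wwujh
Hunk 7: at line 10 remove [rcblf] add [zxowq,iuon,eaa] -> 17 lines: sbr mgs qjpoq xtd nlkk kuwcx cheod cns uls jfx zdni zxowq iuon eaa qadzl icxws wwujh

Answer: sbr
mgs
qjpoq
xtd
nlkk
kuwcx
cheod
cns
uls
jfx
zdni
zxowq
iuon
eaa
qadzl
icxws
wwujh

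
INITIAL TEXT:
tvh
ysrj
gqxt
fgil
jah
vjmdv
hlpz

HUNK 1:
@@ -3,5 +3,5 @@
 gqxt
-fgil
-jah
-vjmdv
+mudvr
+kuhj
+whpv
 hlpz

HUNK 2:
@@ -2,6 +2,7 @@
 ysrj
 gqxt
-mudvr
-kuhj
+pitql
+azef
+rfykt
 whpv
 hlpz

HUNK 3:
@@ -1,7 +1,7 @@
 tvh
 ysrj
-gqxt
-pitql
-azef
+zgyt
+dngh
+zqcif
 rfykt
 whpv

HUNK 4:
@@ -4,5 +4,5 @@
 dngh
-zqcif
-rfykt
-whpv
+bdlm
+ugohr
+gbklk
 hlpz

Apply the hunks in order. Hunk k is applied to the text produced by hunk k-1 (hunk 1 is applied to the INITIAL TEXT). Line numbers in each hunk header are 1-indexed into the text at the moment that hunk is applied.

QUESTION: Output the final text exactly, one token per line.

Answer: tvh
ysrj
zgyt
dngh
bdlm
ugohr
gbklk
hlpz

Derivation:
Hunk 1: at line 3 remove [fgil,jah,vjmdv] add [mudvr,kuhj,whpv] -> 7 lines: tvh ysrj gqxt mudvr kuhj whpv hlpz
Hunk 2: at line 2 remove [mudvr,kuhj] add [pitql,azef,rfykt] -> 8 lines: tvh ysrj gqxt pitql azef rfykt whpv hlpz
Hunk 3: at line 1 remove [gqxt,pitql,azef] add [zgyt,dngh,zqcif] -> 8 lines: tvh ysrj zgyt dngh zqcif rfykt whpv hlpz
Hunk 4: at line 4 remove [zqcif,rfykt,whpv] add [bdlm,ugohr,gbklk] -> 8 lines: tvh ysrj zgyt dngh bdlm ugohr gbklk hlpz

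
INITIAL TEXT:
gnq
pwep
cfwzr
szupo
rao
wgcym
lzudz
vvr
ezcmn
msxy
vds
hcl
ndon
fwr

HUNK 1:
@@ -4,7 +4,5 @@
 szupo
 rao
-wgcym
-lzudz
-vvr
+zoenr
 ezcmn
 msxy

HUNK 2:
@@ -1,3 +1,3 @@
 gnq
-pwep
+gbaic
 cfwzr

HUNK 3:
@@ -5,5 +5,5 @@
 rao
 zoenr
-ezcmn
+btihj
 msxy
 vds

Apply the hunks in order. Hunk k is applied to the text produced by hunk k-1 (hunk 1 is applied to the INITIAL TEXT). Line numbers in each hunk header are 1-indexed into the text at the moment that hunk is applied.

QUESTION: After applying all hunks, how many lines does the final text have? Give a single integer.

Hunk 1: at line 4 remove [wgcym,lzudz,vvr] add [zoenr] -> 12 lines: gnq pwep cfwzr szupo rao zoenr ezcmn msxy vds hcl ndon fwr
Hunk 2: at line 1 remove [pwep] add [gbaic] -> 12 lines: gnq gbaic cfwzr szupo rao zoenr ezcmn msxy vds hcl ndon fwr
Hunk 3: at line 5 remove [ezcmn] add [btihj] -> 12 lines: gnq gbaic cfwzr szupo rao zoenr btihj msxy vds hcl ndon fwr
Final line count: 12

Answer: 12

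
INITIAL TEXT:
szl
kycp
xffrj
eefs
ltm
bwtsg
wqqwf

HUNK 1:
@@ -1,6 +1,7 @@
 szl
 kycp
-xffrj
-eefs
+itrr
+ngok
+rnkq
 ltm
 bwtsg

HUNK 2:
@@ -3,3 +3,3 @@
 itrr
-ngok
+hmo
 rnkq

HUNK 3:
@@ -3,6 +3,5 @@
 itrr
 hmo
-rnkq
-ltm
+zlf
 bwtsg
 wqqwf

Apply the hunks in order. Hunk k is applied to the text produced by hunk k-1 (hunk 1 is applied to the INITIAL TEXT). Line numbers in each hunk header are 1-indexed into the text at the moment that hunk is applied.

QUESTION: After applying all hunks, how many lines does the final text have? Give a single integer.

Answer: 7

Derivation:
Hunk 1: at line 1 remove [xffrj,eefs] add [itrr,ngok,rnkq] -> 8 lines: szl kycp itrr ngok rnkq ltm bwtsg wqqwf
Hunk 2: at line 3 remove [ngok] add [hmo] -> 8 lines: szl kycp itrr hmo rnkq ltm bwtsg wqqwf
Hunk 3: at line 3 remove [rnkq,ltm] add [zlf] -> 7 lines: szl kycp itrr hmo zlf bwtsg wqqwf
Final line count: 7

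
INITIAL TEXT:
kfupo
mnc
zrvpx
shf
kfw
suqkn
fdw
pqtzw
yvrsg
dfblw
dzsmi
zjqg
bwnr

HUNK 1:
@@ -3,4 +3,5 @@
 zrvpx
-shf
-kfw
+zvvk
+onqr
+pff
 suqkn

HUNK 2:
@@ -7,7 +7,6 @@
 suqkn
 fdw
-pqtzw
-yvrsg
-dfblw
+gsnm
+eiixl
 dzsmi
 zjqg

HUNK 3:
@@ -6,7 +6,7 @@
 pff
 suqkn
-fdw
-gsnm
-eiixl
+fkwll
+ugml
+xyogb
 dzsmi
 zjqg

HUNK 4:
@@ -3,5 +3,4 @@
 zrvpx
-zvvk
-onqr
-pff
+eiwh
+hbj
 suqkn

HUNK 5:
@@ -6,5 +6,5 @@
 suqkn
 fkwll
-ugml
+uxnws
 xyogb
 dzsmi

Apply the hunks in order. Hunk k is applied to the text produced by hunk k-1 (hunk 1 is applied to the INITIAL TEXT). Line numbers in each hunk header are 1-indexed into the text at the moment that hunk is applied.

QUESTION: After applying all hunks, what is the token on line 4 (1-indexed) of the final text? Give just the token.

Hunk 1: at line 3 remove [shf,kfw] add [zvvk,onqr,pff] -> 14 lines: kfupo mnc zrvpx zvvk onqr pff suqkn fdw pqtzw yvrsg dfblw dzsmi zjqg bwnr
Hunk 2: at line 7 remove [pqtzw,yvrsg,dfblw] add [gsnm,eiixl] -> 13 lines: kfupo mnc zrvpx zvvk onqr pff suqkn fdw gsnm eiixl dzsmi zjqg bwnr
Hunk 3: at line 6 remove [fdw,gsnm,eiixl] add [fkwll,ugml,xyogb] -> 13 lines: kfupo mnc zrvpx zvvk onqr pff suqkn fkwll ugml xyogb dzsmi zjqg bwnr
Hunk 4: at line 3 remove [zvvk,onqr,pff] add [eiwh,hbj] -> 12 lines: kfupo mnc zrvpx eiwh hbj suqkn fkwll ugml xyogb dzsmi zjqg bwnr
Hunk 5: at line 6 remove [ugml] add [uxnws] -> 12 lines: kfupo mnc zrvpx eiwh hbj suqkn fkwll uxnws xyogb dzsmi zjqg bwnr
Final line 4: eiwh

Answer: eiwh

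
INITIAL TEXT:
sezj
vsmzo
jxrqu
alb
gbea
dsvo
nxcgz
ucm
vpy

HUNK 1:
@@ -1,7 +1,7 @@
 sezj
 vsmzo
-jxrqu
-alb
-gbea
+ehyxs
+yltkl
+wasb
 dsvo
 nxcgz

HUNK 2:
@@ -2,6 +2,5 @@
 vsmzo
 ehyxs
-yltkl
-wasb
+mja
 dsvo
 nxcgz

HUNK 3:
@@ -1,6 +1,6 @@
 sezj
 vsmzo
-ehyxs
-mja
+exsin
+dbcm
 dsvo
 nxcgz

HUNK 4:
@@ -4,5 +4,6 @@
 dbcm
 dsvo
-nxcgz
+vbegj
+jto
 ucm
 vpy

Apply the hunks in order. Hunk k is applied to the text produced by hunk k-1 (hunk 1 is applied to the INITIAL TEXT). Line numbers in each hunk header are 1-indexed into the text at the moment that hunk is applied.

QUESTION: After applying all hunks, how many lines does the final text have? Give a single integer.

Answer: 9

Derivation:
Hunk 1: at line 1 remove [jxrqu,alb,gbea] add [ehyxs,yltkl,wasb] -> 9 lines: sezj vsmzo ehyxs yltkl wasb dsvo nxcgz ucm vpy
Hunk 2: at line 2 remove [yltkl,wasb] add [mja] -> 8 lines: sezj vsmzo ehyxs mja dsvo nxcgz ucm vpy
Hunk 3: at line 1 remove [ehyxs,mja] add [exsin,dbcm] -> 8 lines: sezj vsmzo exsin dbcm dsvo nxcgz ucm vpy
Hunk 4: at line 4 remove [nxcgz] add [vbegj,jto] -> 9 lines: sezj vsmzo exsin dbcm dsvo vbegj jto ucm vpy
Final line count: 9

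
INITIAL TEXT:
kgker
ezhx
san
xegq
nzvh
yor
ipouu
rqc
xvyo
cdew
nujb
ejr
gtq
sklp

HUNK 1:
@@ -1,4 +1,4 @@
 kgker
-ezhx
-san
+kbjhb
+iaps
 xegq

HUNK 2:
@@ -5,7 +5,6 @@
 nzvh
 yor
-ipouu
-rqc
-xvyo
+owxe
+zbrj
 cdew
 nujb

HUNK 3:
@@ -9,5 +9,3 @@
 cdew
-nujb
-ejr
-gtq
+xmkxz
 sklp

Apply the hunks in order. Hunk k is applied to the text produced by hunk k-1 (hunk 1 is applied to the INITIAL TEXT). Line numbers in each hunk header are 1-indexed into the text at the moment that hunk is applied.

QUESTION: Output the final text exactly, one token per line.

Hunk 1: at line 1 remove [ezhx,san] add [kbjhb,iaps] -> 14 lines: kgker kbjhb iaps xegq nzvh yor ipouu rqc xvyo cdew nujb ejr gtq sklp
Hunk 2: at line 5 remove [ipouu,rqc,xvyo] add [owxe,zbrj] -> 13 lines: kgker kbjhb iaps xegq nzvh yor owxe zbrj cdew nujb ejr gtq sklp
Hunk 3: at line 9 remove [nujb,ejr,gtq] add [xmkxz] -> 11 lines: kgker kbjhb iaps xegq nzvh yor owxe zbrj cdew xmkxz sklp

Answer: kgker
kbjhb
iaps
xegq
nzvh
yor
owxe
zbrj
cdew
xmkxz
sklp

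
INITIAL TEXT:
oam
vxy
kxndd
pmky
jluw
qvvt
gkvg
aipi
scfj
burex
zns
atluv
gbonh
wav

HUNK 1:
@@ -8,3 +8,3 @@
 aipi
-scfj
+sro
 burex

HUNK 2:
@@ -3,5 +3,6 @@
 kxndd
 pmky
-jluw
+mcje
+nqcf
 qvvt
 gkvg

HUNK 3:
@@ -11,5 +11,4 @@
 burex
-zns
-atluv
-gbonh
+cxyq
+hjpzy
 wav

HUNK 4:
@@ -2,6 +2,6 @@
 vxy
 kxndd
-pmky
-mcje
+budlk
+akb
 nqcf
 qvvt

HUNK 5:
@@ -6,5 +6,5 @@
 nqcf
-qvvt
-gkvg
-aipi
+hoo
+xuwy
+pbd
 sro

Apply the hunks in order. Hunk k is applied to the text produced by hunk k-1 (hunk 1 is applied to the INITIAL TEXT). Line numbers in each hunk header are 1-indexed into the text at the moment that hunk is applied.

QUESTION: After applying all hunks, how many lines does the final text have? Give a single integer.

Answer: 14

Derivation:
Hunk 1: at line 8 remove [scfj] add [sro] -> 14 lines: oam vxy kxndd pmky jluw qvvt gkvg aipi sro burex zns atluv gbonh wav
Hunk 2: at line 3 remove [jluw] add [mcje,nqcf] -> 15 lines: oam vxy kxndd pmky mcje nqcf qvvt gkvg aipi sro burex zns atluv gbonh wav
Hunk 3: at line 11 remove [zns,atluv,gbonh] add [cxyq,hjpzy] -> 14 lines: oam vxy kxndd pmky mcje nqcf qvvt gkvg aipi sro burex cxyq hjpzy wav
Hunk 4: at line 2 remove [pmky,mcje] add [budlk,akb] -> 14 lines: oam vxy kxndd budlk akb nqcf qvvt gkvg aipi sro burex cxyq hjpzy wav
Hunk 5: at line 6 remove [qvvt,gkvg,aipi] add [hoo,xuwy,pbd] -> 14 lines: oam vxy kxndd budlk akb nqcf hoo xuwy pbd sro burex cxyq hjpzy wav
Final line count: 14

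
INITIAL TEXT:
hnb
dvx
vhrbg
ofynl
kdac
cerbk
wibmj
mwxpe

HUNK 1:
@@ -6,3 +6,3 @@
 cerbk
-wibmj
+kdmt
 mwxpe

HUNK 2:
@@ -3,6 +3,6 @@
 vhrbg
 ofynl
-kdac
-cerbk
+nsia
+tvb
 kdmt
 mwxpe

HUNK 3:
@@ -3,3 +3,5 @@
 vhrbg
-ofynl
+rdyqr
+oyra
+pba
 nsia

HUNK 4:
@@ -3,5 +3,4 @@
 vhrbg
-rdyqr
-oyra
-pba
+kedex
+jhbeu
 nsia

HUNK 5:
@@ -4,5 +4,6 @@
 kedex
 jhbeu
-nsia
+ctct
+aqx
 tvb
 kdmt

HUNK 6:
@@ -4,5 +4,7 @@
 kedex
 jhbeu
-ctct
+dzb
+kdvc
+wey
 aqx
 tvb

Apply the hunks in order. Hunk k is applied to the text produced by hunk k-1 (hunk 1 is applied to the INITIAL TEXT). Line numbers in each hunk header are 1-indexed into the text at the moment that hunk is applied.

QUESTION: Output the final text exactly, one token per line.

Hunk 1: at line 6 remove [wibmj] add [kdmt] -> 8 lines: hnb dvx vhrbg ofynl kdac cerbk kdmt mwxpe
Hunk 2: at line 3 remove [kdac,cerbk] add [nsia,tvb] -> 8 lines: hnb dvx vhrbg ofynl nsia tvb kdmt mwxpe
Hunk 3: at line 3 remove [ofynl] add [rdyqr,oyra,pba] -> 10 lines: hnb dvx vhrbg rdyqr oyra pba nsia tvb kdmt mwxpe
Hunk 4: at line 3 remove [rdyqr,oyra,pba] add [kedex,jhbeu] -> 9 lines: hnb dvx vhrbg kedex jhbeu nsia tvb kdmt mwxpe
Hunk 5: at line 4 remove [nsia] add [ctct,aqx] -> 10 lines: hnb dvx vhrbg kedex jhbeu ctct aqx tvb kdmt mwxpe
Hunk 6: at line 4 remove [ctct] add [dzb,kdvc,wey] -> 12 lines: hnb dvx vhrbg kedex jhbeu dzb kdvc wey aqx tvb kdmt mwxpe

Answer: hnb
dvx
vhrbg
kedex
jhbeu
dzb
kdvc
wey
aqx
tvb
kdmt
mwxpe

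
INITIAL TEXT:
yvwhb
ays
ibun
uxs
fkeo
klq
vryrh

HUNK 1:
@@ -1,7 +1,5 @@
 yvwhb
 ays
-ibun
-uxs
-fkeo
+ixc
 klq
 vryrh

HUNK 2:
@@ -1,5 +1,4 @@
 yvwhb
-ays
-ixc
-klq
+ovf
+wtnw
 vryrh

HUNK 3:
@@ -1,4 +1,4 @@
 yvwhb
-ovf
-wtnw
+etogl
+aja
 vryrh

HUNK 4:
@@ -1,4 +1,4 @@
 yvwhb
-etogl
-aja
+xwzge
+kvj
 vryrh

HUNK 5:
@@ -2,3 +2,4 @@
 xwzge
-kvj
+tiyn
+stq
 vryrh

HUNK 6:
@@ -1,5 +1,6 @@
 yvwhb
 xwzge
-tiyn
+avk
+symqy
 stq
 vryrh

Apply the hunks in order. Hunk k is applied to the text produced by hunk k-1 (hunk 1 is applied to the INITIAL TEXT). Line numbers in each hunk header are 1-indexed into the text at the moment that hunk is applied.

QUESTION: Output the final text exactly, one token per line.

Answer: yvwhb
xwzge
avk
symqy
stq
vryrh

Derivation:
Hunk 1: at line 1 remove [ibun,uxs,fkeo] add [ixc] -> 5 lines: yvwhb ays ixc klq vryrh
Hunk 2: at line 1 remove [ays,ixc,klq] add [ovf,wtnw] -> 4 lines: yvwhb ovf wtnw vryrh
Hunk 3: at line 1 remove [ovf,wtnw] add [etogl,aja] -> 4 lines: yvwhb etogl aja vryrh
Hunk 4: at line 1 remove [etogl,aja] add [xwzge,kvj] -> 4 lines: yvwhb xwzge kvj vryrh
Hunk 5: at line 2 remove [kvj] add [tiyn,stq] -> 5 lines: yvwhb xwzge tiyn stq vryrh
Hunk 6: at line 1 remove [tiyn] add [avk,symqy] -> 6 lines: yvwhb xwzge avk symqy stq vryrh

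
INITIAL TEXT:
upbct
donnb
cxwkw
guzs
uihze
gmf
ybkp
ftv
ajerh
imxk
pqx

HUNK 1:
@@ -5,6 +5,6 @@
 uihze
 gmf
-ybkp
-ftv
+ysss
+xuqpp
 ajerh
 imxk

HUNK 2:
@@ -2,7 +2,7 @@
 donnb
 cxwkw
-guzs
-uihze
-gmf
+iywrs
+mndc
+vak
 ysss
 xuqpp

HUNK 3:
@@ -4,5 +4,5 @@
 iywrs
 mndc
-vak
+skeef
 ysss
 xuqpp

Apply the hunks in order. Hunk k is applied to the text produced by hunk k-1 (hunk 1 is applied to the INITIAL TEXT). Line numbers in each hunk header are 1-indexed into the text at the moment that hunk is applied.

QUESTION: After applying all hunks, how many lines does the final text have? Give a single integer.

Answer: 11

Derivation:
Hunk 1: at line 5 remove [ybkp,ftv] add [ysss,xuqpp] -> 11 lines: upbct donnb cxwkw guzs uihze gmf ysss xuqpp ajerh imxk pqx
Hunk 2: at line 2 remove [guzs,uihze,gmf] add [iywrs,mndc,vak] -> 11 lines: upbct donnb cxwkw iywrs mndc vak ysss xuqpp ajerh imxk pqx
Hunk 3: at line 4 remove [vak] add [skeef] -> 11 lines: upbct donnb cxwkw iywrs mndc skeef ysss xuqpp ajerh imxk pqx
Final line count: 11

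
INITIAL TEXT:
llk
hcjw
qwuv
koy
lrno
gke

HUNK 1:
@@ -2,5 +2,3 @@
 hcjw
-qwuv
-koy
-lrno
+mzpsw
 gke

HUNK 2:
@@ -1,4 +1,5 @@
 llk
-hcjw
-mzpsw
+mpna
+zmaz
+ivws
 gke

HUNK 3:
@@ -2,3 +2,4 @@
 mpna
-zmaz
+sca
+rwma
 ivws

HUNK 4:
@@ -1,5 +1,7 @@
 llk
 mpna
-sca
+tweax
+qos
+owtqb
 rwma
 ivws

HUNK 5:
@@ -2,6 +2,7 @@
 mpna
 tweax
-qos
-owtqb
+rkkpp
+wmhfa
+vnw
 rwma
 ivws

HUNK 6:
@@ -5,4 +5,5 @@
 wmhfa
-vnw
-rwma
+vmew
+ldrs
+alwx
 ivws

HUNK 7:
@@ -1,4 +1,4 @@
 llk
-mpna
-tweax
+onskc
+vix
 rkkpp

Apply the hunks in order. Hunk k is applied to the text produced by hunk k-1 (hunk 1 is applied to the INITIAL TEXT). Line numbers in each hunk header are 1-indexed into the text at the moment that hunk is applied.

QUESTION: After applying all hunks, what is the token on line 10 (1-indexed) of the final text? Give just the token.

Hunk 1: at line 2 remove [qwuv,koy,lrno] add [mzpsw] -> 4 lines: llk hcjw mzpsw gke
Hunk 2: at line 1 remove [hcjw,mzpsw] add [mpna,zmaz,ivws] -> 5 lines: llk mpna zmaz ivws gke
Hunk 3: at line 2 remove [zmaz] add [sca,rwma] -> 6 lines: llk mpna sca rwma ivws gke
Hunk 4: at line 1 remove [sca] add [tweax,qos,owtqb] -> 8 lines: llk mpna tweax qos owtqb rwma ivws gke
Hunk 5: at line 2 remove [qos,owtqb] add [rkkpp,wmhfa,vnw] -> 9 lines: llk mpna tweax rkkpp wmhfa vnw rwma ivws gke
Hunk 6: at line 5 remove [vnw,rwma] add [vmew,ldrs,alwx] -> 10 lines: llk mpna tweax rkkpp wmhfa vmew ldrs alwx ivws gke
Hunk 7: at line 1 remove [mpna,tweax] add [onskc,vix] -> 10 lines: llk onskc vix rkkpp wmhfa vmew ldrs alwx ivws gke
Final line 10: gke

Answer: gke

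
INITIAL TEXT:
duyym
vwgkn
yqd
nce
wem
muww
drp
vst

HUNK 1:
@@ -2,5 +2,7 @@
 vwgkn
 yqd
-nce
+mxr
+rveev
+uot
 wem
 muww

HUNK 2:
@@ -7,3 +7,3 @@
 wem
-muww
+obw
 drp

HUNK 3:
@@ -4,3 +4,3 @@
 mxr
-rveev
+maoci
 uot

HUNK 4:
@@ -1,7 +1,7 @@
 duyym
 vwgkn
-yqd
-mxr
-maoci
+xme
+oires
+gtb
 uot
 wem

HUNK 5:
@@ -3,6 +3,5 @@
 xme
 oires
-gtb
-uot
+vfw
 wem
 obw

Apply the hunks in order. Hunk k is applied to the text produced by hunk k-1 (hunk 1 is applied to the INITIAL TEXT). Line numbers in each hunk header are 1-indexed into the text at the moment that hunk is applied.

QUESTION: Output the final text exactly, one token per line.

Hunk 1: at line 2 remove [nce] add [mxr,rveev,uot] -> 10 lines: duyym vwgkn yqd mxr rveev uot wem muww drp vst
Hunk 2: at line 7 remove [muww] add [obw] -> 10 lines: duyym vwgkn yqd mxr rveev uot wem obw drp vst
Hunk 3: at line 4 remove [rveev] add [maoci] -> 10 lines: duyym vwgkn yqd mxr maoci uot wem obw drp vst
Hunk 4: at line 1 remove [yqd,mxr,maoci] add [xme,oires,gtb] -> 10 lines: duyym vwgkn xme oires gtb uot wem obw drp vst
Hunk 5: at line 3 remove [gtb,uot] add [vfw] -> 9 lines: duyym vwgkn xme oires vfw wem obw drp vst

Answer: duyym
vwgkn
xme
oires
vfw
wem
obw
drp
vst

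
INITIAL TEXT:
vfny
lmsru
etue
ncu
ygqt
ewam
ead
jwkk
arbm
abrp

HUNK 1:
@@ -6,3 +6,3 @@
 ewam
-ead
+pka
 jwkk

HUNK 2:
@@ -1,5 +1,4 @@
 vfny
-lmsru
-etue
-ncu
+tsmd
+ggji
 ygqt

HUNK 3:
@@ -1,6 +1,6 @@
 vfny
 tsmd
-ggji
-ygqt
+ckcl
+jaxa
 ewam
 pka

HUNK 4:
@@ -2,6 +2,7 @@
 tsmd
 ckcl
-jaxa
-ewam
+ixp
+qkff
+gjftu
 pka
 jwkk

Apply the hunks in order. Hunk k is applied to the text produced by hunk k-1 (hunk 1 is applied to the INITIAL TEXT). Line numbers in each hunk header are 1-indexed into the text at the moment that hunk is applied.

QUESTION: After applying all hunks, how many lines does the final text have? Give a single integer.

Hunk 1: at line 6 remove [ead] add [pka] -> 10 lines: vfny lmsru etue ncu ygqt ewam pka jwkk arbm abrp
Hunk 2: at line 1 remove [lmsru,etue,ncu] add [tsmd,ggji] -> 9 lines: vfny tsmd ggji ygqt ewam pka jwkk arbm abrp
Hunk 3: at line 1 remove [ggji,ygqt] add [ckcl,jaxa] -> 9 lines: vfny tsmd ckcl jaxa ewam pka jwkk arbm abrp
Hunk 4: at line 2 remove [jaxa,ewam] add [ixp,qkff,gjftu] -> 10 lines: vfny tsmd ckcl ixp qkff gjftu pka jwkk arbm abrp
Final line count: 10

Answer: 10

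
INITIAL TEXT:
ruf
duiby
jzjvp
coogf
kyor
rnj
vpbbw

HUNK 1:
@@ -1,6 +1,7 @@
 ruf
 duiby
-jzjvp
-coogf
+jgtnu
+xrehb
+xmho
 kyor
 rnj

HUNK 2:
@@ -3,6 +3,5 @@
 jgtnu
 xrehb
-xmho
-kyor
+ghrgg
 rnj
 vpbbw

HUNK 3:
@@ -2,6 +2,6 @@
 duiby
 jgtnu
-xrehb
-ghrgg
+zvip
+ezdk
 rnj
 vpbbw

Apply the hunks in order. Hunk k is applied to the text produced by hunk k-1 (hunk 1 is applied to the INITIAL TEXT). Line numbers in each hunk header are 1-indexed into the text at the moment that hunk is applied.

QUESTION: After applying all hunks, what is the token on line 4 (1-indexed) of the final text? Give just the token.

Hunk 1: at line 1 remove [jzjvp,coogf] add [jgtnu,xrehb,xmho] -> 8 lines: ruf duiby jgtnu xrehb xmho kyor rnj vpbbw
Hunk 2: at line 3 remove [xmho,kyor] add [ghrgg] -> 7 lines: ruf duiby jgtnu xrehb ghrgg rnj vpbbw
Hunk 3: at line 2 remove [xrehb,ghrgg] add [zvip,ezdk] -> 7 lines: ruf duiby jgtnu zvip ezdk rnj vpbbw
Final line 4: zvip

Answer: zvip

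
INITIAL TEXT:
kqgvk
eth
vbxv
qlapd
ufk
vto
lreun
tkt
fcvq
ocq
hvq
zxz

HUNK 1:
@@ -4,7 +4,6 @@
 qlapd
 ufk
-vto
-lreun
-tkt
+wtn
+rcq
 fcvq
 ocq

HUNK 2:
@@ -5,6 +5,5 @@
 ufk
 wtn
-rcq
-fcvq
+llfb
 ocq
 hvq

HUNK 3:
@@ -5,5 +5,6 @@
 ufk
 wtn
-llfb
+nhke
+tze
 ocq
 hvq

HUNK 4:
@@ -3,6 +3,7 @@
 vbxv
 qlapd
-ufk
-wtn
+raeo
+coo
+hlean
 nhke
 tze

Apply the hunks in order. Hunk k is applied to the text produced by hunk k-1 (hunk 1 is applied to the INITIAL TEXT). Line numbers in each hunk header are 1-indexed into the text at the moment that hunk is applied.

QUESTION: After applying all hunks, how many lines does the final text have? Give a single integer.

Hunk 1: at line 4 remove [vto,lreun,tkt] add [wtn,rcq] -> 11 lines: kqgvk eth vbxv qlapd ufk wtn rcq fcvq ocq hvq zxz
Hunk 2: at line 5 remove [rcq,fcvq] add [llfb] -> 10 lines: kqgvk eth vbxv qlapd ufk wtn llfb ocq hvq zxz
Hunk 3: at line 5 remove [llfb] add [nhke,tze] -> 11 lines: kqgvk eth vbxv qlapd ufk wtn nhke tze ocq hvq zxz
Hunk 4: at line 3 remove [ufk,wtn] add [raeo,coo,hlean] -> 12 lines: kqgvk eth vbxv qlapd raeo coo hlean nhke tze ocq hvq zxz
Final line count: 12

Answer: 12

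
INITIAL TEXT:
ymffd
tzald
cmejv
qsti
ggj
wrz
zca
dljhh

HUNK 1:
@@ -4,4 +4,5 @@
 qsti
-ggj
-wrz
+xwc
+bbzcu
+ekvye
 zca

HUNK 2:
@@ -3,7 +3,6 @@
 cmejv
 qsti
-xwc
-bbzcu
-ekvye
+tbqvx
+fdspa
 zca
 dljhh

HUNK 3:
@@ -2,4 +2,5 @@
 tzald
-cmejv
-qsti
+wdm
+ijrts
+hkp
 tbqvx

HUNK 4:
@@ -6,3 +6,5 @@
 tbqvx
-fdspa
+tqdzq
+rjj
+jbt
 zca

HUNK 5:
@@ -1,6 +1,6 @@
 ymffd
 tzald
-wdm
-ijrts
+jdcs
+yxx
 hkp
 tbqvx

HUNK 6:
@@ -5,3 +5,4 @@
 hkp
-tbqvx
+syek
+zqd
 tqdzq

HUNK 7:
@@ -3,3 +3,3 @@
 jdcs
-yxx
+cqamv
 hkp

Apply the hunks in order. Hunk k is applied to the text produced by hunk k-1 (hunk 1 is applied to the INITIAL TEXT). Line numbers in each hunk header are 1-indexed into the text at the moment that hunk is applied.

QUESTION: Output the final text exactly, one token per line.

Hunk 1: at line 4 remove [ggj,wrz] add [xwc,bbzcu,ekvye] -> 9 lines: ymffd tzald cmejv qsti xwc bbzcu ekvye zca dljhh
Hunk 2: at line 3 remove [xwc,bbzcu,ekvye] add [tbqvx,fdspa] -> 8 lines: ymffd tzald cmejv qsti tbqvx fdspa zca dljhh
Hunk 3: at line 2 remove [cmejv,qsti] add [wdm,ijrts,hkp] -> 9 lines: ymffd tzald wdm ijrts hkp tbqvx fdspa zca dljhh
Hunk 4: at line 6 remove [fdspa] add [tqdzq,rjj,jbt] -> 11 lines: ymffd tzald wdm ijrts hkp tbqvx tqdzq rjj jbt zca dljhh
Hunk 5: at line 1 remove [wdm,ijrts] add [jdcs,yxx] -> 11 lines: ymffd tzald jdcs yxx hkp tbqvx tqdzq rjj jbt zca dljhh
Hunk 6: at line 5 remove [tbqvx] add [syek,zqd] -> 12 lines: ymffd tzald jdcs yxx hkp syek zqd tqdzq rjj jbt zca dljhh
Hunk 7: at line 3 remove [yxx] add [cqamv] -> 12 lines: ymffd tzald jdcs cqamv hkp syek zqd tqdzq rjj jbt zca dljhh

Answer: ymffd
tzald
jdcs
cqamv
hkp
syek
zqd
tqdzq
rjj
jbt
zca
dljhh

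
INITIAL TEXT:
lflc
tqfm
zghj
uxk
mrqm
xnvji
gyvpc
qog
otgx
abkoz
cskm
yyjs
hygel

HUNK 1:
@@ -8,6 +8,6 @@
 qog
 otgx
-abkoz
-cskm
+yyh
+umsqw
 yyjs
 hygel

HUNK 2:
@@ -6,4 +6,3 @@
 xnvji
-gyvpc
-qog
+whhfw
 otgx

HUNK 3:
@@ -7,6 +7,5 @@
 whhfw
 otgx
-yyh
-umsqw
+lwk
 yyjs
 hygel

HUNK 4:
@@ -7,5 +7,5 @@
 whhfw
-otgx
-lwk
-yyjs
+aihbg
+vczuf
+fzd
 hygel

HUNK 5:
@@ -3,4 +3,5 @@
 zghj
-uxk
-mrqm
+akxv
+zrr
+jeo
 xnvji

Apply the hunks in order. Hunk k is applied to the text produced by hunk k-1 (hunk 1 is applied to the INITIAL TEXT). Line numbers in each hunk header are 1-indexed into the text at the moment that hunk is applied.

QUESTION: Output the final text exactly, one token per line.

Hunk 1: at line 8 remove [abkoz,cskm] add [yyh,umsqw] -> 13 lines: lflc tqfm zghj uxk mrqm xnvji gyvpc qog otgx yyh umsqw yyjs hygel
Hunk 2: at line 6 remove [gyvpc,qog] add [whhfw] -> 12 lines: lflc tqfm zghj uxk mrqm xnvji whhfw otgx yyh umsqw yyjs hygel
Hunk 3: at line 7 remove [yyh,umsqw] add [lwk] -> 11 lines: lflc tqfm zghj uxk mrqm xnvji whhfw otgx lwk yyjs hygel
Hunk 4: at line 7 remove [otgx,lwk,yyjs] add [aihbg,vczuf,fzd] -> 11 lines: lflc tqfm zghj uxk mrqm xnvji whhfw aihbg vczuf fzd hygel
Hunk 5: at line 3 remove [uxk,mrqm] add [akxv,zrr,jeo] -> 12 lines: lflc tqfm zghj akxv zrr jeo xnvji whhfw aihbg vczuf fzd hygel

Answer: lflc
tqfm
zghj
akxv
zrr
jeo
xnvji
whhfw
aihbg
vczuf
fzd
hygel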